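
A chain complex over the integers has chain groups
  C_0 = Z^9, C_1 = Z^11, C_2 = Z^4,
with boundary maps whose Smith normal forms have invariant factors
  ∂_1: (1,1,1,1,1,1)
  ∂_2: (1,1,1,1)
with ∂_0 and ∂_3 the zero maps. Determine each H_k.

H_0: b_0 = 9 − 0 − 6 = 3; torsion from ∂_1 factors > 1: none. So H_0 ≅ Z^3.
H_1: b_1 = 11 − 6 − 4 = 1; torsion from ∂_2 factors > 1: none. So H_1 ≅ Z.
H_2: b_2 = 4 − 4 − 0 = 0; torsion from ∂_3 factors > 1: none. So H_2 ≅ 0.

H_0 ≅ Z^3,  H_1 ≅ Z,  H_2 = 0.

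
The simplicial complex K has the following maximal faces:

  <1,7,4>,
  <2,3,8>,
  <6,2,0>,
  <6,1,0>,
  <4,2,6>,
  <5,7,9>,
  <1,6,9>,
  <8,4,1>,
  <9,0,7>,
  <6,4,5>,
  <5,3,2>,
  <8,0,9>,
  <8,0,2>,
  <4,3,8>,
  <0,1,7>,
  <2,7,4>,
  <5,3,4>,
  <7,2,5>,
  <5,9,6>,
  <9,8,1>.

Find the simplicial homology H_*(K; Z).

We work with the vertex ordering 0 < 1 < 2 < 3 < 4 < 5 < 6 < 7 < 8 < 9. The simplices of K, each written with vertices in increasing order, are:

  0-simplices (10): [0], [1], [2], [3], [4], [5], [6], [7], [8], [9]
  1-simplices (30): (30 of them)
  2-simplices (20): (20 of them)

Hence C_0 ≅ Z^10, C_1 ≅ Z^30, C_2 ≅ Z^20.

The boundary map ∂_1: C_1 → C_0 sends each edge [p,q] (with p < q) to q − p. For instance
  ∂[2,5] = [5] − [2].
The resulting 10×30 matrix has rank 9, and its Smith normal form has invariant factors (1,1,1,1,1,1,1,1,1).

∂_2: C_2 → C_1 sends each 2-simplex [p,q,r] to [q,r] − [p,r] + [p,q]. For instance
  ∂[2,5,7] = [5,7] − [2,7] + [2,5],
  ∂[1,6,9] = [6,9] − [1,9] + [1,6].
This gives a 30×20 integer matrix of rank 20; reducing to Smith normal form yields diagonal entries (1,1,1,1,1,1,1,1,1,1,1,1,1,1,1,1,1,1,1,2).

Now H_k = ker ∂_k / im ∂_{k+1}, so:

  H_0: rank C_0 − rank ∂_1 = 10 − 9 = 1, and the invariant factors of ∂_1 are all 1, so H_0 = Z.
  H_1: rank ker ∂_1 − rank ∂_2 = (30 − 9) − 20 = 1, and ∂_2 has invariant factor 2 > 1, so H_1 = Z ⊕ Z/2.
  H_2: rank ker ∂_2 − rank ∂_3 = (20 − 20) − 0 = 0, and there is no ∂_3, so H_2 = 0.

(K is a triangulation of the Klein bottle.)

H_0 = Z,  H_1 = Z ⊕ Z/2,  H_2 = 0.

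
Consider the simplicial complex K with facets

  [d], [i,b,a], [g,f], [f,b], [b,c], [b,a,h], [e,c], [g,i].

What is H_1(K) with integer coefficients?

H_1 = Z.

Order the vertices as a < b < c < d < e < f < g < h < i. Listing each simplex with vertices in this order, K has dimension 2 with simplices:

  0-simplices (9): a, b, c, d, e, f, g, h, i
  1-simplices (10): ab, ah, ai, bc, bf, bh, bi, ce, fg, gi
  2-simplices (2): abh, abi

so the chain groups are C_0 ≅ Z^9, C_1 ≅ Z^10, C_2 ≅ Z^2.

∂_1: C_1 → C_0 sends each edge [p,q] (with p < q) to q − p.
As a 9×10 matrix over Z this has rank 7, with invariant factors (1,1,1,1,1,1,1).

The boundary map ∂_2: C_2 → C_1 maps a triangle to the signed sum of its edges. For instance
  ∂abh = bh − ah + ab,
  ∂abi = bi − ai + ab.
The 10×2 boundary matrix has rank 2 and Smith normal form diag(1,1).

Now H_k = ker ∂_k / im ∂_{k+1}, so:

  H_1: rank ker ∂_1 − rank ∂_2 = (10 − 7) − 2 = 1, and the invariant factors of ∂_2 are all 1, so H_1 = Z.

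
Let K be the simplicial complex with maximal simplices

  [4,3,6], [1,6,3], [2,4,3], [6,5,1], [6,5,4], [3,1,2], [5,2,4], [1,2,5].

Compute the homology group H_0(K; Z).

Order the vertices as 1 < 2 < 3 < 4 < 5 < 6. Listing each simplex with vertices in this order, K has dimension 2 with simplices:

  0-simplices (6): [1], [2], [3], [4], [5], [6]
  1-simplices (12): [1,2], [1,3], [1,5], [1,6], [2,3], [2,4], [2,5], [3,4], [3,6], [4,5], [4,6], [5,6]
  2-simplices (8): [1,2,3], [1,2,5], [1,3,6], [1,5,6], [2,3,4], [2,4,5], [3,4,6], [4,5,6]

Hence C_0 ≅ Z^6, C_1 ≅ Z^12, C_2 ≅ Z^8.

∂_1: C_1 → C_0 is given by ∂[p,q] = [q] − [p]. For instance
  ∂[3,6] = [6] − [3].
The 6×12 boundary matrix has rank 5 and Smith normal form diag(1,1,1,1,1).

∂_2: C_2 → C_1 acts by ∂[p,q,r] = [q,r] − [p,r] + [p,q]. For instance
  ∂[1,2,3] = [2,3] − [1,3] + [1,2],
  ∂[2,3,4] = [3,4] − [2,4] + [2,3].
The resulting 12×8 matrix has rank 7, and its Smith normal form has invariant factors (1,1,1,1,1,1,1).

Reading off H_k = ker ∂_k / im ∂_{k+1}:

  H_0: rank C_0 − rank ∂_1 = 6 − 5 = 1, and the invariant factors of ∂_1 are all 1, so H_0 ≅ Z.

H_0 ≅ Z.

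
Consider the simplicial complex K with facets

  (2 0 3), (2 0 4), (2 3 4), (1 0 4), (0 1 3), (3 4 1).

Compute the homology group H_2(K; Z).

Order the vertices as 0 < 1 < 2 < 3 < 4. Listing each simplex with vertices in this order, K has dimension 2 with simplices:

  0-simplices (5): [0], [1], [2], [3], [4]
  1-simplices (9): [0,1], [0,2], [0,3], [0,4], [1,3], [1,4], [2,3], [2,4], [3,4]
  2-simplices (6): [0,1,3], [0,1,4], [0,2,3], [0,2,4], [1,3,4], [2,3,4]

giving chain groups C_0 ≅ Z^5, C_1 ≅ Z^9, C_2 ≅ Z^6.

The boundary map ∂_1: C_1 → C_0 maps an edge to its endpoints' difference, ∂[p,q] = q − p.
The 5×9 boundary matrix has rank 4 and Smith normal form diag(1,1,1,1).

Boundary ∂_2: C_2 → C_1 acts by ∂[p,q,r] = [q,r] − [p,r] + [p,q]. For instance
  ∂[0,1,3] = [1,3] − [0,3] + [0,1],
  ∂[0,2,4] = [2,4] − [0,4] + [0,2].
This gives a 9×6 integer matrix of rank 5; reducing to Smith normal form yields diagonal entries (1,1,1,1,1).

Reading off H_k = ker ∂_k / im ∂_{k+1}:

  H_2: rank ker ∂_2 − rank ∂_3 = (6 − 5) − 0 = 1, and there is no ∂_3, so H_2 = Z.

H_2 = Z.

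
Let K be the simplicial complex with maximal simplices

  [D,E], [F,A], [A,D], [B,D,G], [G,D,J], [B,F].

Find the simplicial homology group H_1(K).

Order the vertices as A < B < D < E < F < G < J. Listing each simplex with vertices in this order, K has dimension 2 with simplices:

  0-simplices (7): A, B, D, E, F, G, J
  1-simplices (9): AD, AF, BD, BF, BG, DE, DG, DJ, GJ
  2-simplices (2): BDG, DGJ

Hence C_0 ≅ Z^7, C_1 ≅ Z^9, C_2 ≅ Z^2.

∂_1: C_1 → C_0 maps an edge to its endpoints' difference, ∂[p,q] = q − p. For instance
  ∂DE = E − D.
As a 7×9 matrix over Z this has rank 6, with invariant factors (1,1,1,1,1,1).

The boundary map ∂_2: C_2 → C_1 sends each 2-simplex [p,q,r] to [q,r] − [p,r] + [p,q]. For instance
  ∂DGJ = GJ − DJ + DG,
  ∂BDG = DG − BG + BD.
The 9×2 boundary matrix has rank 2 and Smith normal form diag(1,1).

From H_k ≅ ker(∂_k) / im(∂_{k+1}) we obtain:

  H_1: rank ker ∂_1 − rank ∂_2 = (9 − 6) − 2 = 1, and the invariant factors of ∂_2 are all 1, so H_1 = Z.

H_1 ≅ Z.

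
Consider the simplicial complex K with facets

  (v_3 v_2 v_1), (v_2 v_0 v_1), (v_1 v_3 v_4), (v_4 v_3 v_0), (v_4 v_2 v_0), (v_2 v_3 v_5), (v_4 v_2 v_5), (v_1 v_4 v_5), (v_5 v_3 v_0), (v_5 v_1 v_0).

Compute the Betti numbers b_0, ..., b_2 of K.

Take the total order v_0 < v_1 < v_2 < v_3 < v_4 < v_5 on the vertex set. Then K (dimension 2) consists of the simplices:

  0-simplices (6): [v_0], [v_1], [v_2], [v_3], [v_4], [v_5]
  1-simplices (15): (15 of them)
  2-simplices (10): [v_0,v_1,v_2], [v_0,v_1,v_5], [v_0,v_2,v_4], [v_0,v_3,v_4], [v_0,v_3,v_5], [v_1,v_2,v_3], [v_1,v_3,v_4], [v_1,v_4,v_5], [v_2,v_3,v_5], [v_2,v_4,v_5]

so the chain groups are C_0 ≅ Z^6, C_1 ≅ Z^15, C_2 ≅ Z^10.

∂_1: C_1 → C_0 sends each edge [p,q] (with p < q) to q − p.
This gives a 6×15 integer matrix of rank 5; reducing to Smith normal form yields diagonal entries (1,1,1,1,1).

The boundary map ∂_2: C_2 → C_1 maps a triangle to the signed sum of its edges. For instance
  ∂[v_0,v_3,v_4] = [v_3,v_4] − [v_0,v_4] + [v_0,v_3],
  ∂[v_0,v_3,v_5] = [v_3,v_5] − [v_0,v_5] + [v_0,v_3].
The 15×10 boundary matrix has rank 10 and Smith normal form diag(1,1,1,1,1,1,1,1,1,2).

Reading off H_k = ker ∂_k / im ∂_{k+1}:

  H_0: rank C_0 − rank ∂_1 = 6 − 5 = 1, and the invariant factors of ∂_1 are all 1, so H_0 = Z.
  H_1: rank ker ∂_1 − rank ∂_2 = (15 − 5) − 10 = 0, and ∂_2 has invariant factor 2 > 1, so H_1 = Z/2Z.
  H_2: rank ker ∂_2 − rank ∂_3 = (10 − 10) − 0 = 0, and there is no ∂_3, so H_2 = 0.

As a check, the Euler characteristic is 6 − 15 + 10 = 1, which agrees with 1 − 0 + 0 = 1.

Hence the Betti numbers are b_0 = 1, b_1 = 0, b_2 = 0.

b_0 = 1, b_1 = 0, b_2 = 0.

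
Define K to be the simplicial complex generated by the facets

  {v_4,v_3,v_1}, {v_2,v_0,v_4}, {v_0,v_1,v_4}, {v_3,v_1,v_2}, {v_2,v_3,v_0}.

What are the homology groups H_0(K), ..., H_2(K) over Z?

Take the total order v_0 < v_1 < v_2 < v_3 < v_4 on the vertex set. Then K (dimension 2) consists of the simplices:

  0-simplices (5): [v_0], [v_1], [v_2], [v_3], [v_4]
  1-simplices (10): [v_0,v_1], [v_0,v_2], [v_0,v_3], [v_0,v_4], [v_1,v_2], [v_1,v_3], [v_1,v_4], [v_2,v_3], [v_2,v_4], [v_3,v_4]
  2-simplices (5): [v_0,v_1,v_4], [v_0,v_2,v_3], [v_0,v_2,v_4], [v_1,v_2,v_3], [v_1,v_3,v_4]

so the chain groups are C_0 ≅ Z^5, C_1 ≅ Z^10, C_2 ≅ Z^5.

The boundary map ∂_1: C_1 → C_0 is given by ∂[p,q] = [q] − [p]. For instance
  ∂[v_1,v_4] = [v_4] − [v_1].
This gives a 5×10 integer matrix of rank 4; reducing to Smith normal form yields diagonal entries (1,1,1,1).

The boundary map ∂_2: C_2 → C_1 maps a triangle to the signed sum of its edges. For instance
  ∂[v_1,v_2,v_3] = [v_2,v_3] − [v_1,v_3] + [v_1,v_2],
  ∂[v_0,v_2,v_3] = [v_2,v_3] − [v_0,v_3] + [v_0,v_2].
The resulting 10×5 matrix has rank 5, and its Smith normal form has invariant factors (1,1,1,1,1).

Now H_k = ker ∂_k / im ∂_{k+1}, so:

  H_0: rank C_0 − rank ∂_1 = 5 − 4 = 1, and the invariant factors of ∂_1 are all 1, so H_0 ≅ Z.
  H_1: rank ker ∂_1 − rank ∂_2 = (10 − 4) − 5 = 1, and the invariant factors of ∂_2 are all 1, so H_1 ≅ Z.
  H_2: rank ker ∂_2 − rank ∂_3 = (5 − 5) − 0 = 0, and there is no ∂_3, so H_2 ≅ 0.

As a check, the Euler characteristic is 5 − 10 + 5 = 0, which agrees with 1 − 1 + 0 = 0.

H_0 ≅ Z,  H_1 ≅ Z,  H_2 = 0.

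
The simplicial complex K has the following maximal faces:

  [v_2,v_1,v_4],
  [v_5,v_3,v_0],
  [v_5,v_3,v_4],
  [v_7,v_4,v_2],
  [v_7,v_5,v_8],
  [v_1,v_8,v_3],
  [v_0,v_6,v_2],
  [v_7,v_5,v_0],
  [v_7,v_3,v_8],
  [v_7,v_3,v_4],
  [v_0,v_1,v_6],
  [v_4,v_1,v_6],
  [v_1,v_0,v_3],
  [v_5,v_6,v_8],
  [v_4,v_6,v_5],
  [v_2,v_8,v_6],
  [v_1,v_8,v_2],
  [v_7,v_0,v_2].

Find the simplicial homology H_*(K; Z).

Fix the vertex order v_0 < v_1 < v_2 < v_3 < v_4 < v_5 < v_6 < v_7 < v_8 and write every simplex with vertices in increasing order. Then dim K = 2 and the simplices of K are:

  0-simplices (9): [v_0], [v_1], [v_2], [v_3], [v_4], [v_5], [v_6], [v_7], [v_8]
  1-simplices (27): (27 of them)
  2-simplices (18): (18 of them)

Hence C_0 ≅ Z^9, C_1 ≅ Z^27, C_2 ≅ Z^18.

∂_1: C_1 → C_0 maps an edge to its endpoints' difference, ∂[p,q] = q − p. For instance
  ∂[v_2,v_6] = [v_6] − [v_2].
As a 9×27 matrix over Z this has rank 8, with invariant factors (1,1,1,1,1,1,1,1).

∂_2: C_2 → C_1 maps a triangle to the signed sum of its edges. For instance
  ∂[v_1,v_2,v_8] = [v_2,v_8] − [v_1,v_8] + [v_1,v_2],
  ∂[v_5,v_6,v_8] = [v_6,v_8] − [v_5,v_8] + [v_5,v_6].
As a 27×18 matrix over Z this has rank 18, with invariant factors (1,1,1,1,1,1,1,1,1,1,1,1,1,1,1,1,1,2).

From H_k ≅ ker(∂_k) / im(∂_{k+1}) we obtain:

  H_0: rank C_0 − rank ∂_1 = 9 − 8 = 1, and the invariant factors of ∂_1 are all 1, so H_0 = Z.
  H_1: rank ker ∂_1 − rank ∂_2 = (27 − 8) − 18 = 1, and ∂_2 has invariant factor 2 > 1, so H_1 = Z ⊕ Z/2.
  H_2: rank ker ∂_2 − rank ∂_3 = (18 − 18) − 0 = 0, and there is no ∂_3, so H_2 = 0.

H_0 ≅ Z,  H_1 ≅ Z ⊕ Z/2,  H_2 = 0.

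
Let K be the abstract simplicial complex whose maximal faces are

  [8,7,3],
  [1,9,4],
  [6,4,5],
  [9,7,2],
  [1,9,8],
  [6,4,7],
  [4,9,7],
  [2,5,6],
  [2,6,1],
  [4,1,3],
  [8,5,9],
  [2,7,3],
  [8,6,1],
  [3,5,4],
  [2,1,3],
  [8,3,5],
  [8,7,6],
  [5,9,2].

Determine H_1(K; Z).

Order the vertices as 1 < 2 < 3 < 4 < 5 < 6 < 7 < 8 < 9. Listing each simplex with vertices in this order, K has dimension 2 with simplices:

  0-simplices (9): [1], [2], [3], [4], [5], [6], [7], [8], [9]
  1-simplices (27): (27 of them)
  2-simplices (18): [1,2,3], [1,2,6], [1,3,4], [1,4,9], [1,6,8], [1,8,9], [2,3,7], [2,5,6], [2,5,9], [2,7,9], [3,4,5], [3,5,8], [3,7,8], [4,5,6], [4,6,7], [4,7,9], [5,8,9], [6,7,8]

so the chain groups are C_0 ≅ Z^9, C_1 ≅ Z^27, C_2 ≅ Z^18.

∂_1: C_1 → C_0 maps an edge to its endpoints' difference, ∂[p,q] = q − p.
This gives a 9×27 integer matrix of rank 8; reducing to Smith normal form yields diagonal entries (1,1,1,1,1,1,1,1).

Boundary ∂_2: C_2 → C_1 acts by ∂[p,q,r] = [q,r] − [p,r] + [p,q]. For instance
  ∂[1,8,9] = [8,9] − [1,9] + [1,8],
  ∂[4,7,9] = [7,9] − [4,9] + [4,7].
As a 27×18 matrix over Z this has rank 17, with invariant factors (1,1,1,1,1,1,1,1,1,1,1,1,1,1,1,1,1).

From H_k ≅ ker(∂_k) / im(∂_{k+1}) we obtain:

  H_1: rank ker ∂_1 − rank ∂_2 = (27 − 8) − 17 = 2, and the invariant factors of ∂_2 are all 1, so H_1 ≅ Z^2.

(K is a triangulation of the torus T^2.)

H_1 ≅ Z^2.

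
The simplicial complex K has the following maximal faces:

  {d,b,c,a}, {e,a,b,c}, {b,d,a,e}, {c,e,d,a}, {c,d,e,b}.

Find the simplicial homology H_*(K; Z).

Take the total order a < b < c < d < e on the vertex set. Then K (dimension 3) consists of the simplices:

  0-simplices (5): a, b, c, d, e
  1-simplices (10): ab, ac, ad, ae, bc, bd, be, cd, ce, de
  2-simplices (10): abc, abd, abe, acd, ace, ade, bcd, bce, bde, cde
  3-simplices (5): abcd, abce, abde, acde, bcde

giving chain groups C_0 ≅ Z^5, C_1 ≅ Z^10, C_2 ≅ Z^10, C_3 ≅ Z^5.

The boundary map ∂_1: C_1 → C_0 is given by ∂[p,q] = [q] − [p].
As a 5×10 matrix over Z this has rank 4, with invariant factors (1,1,1,1).

The boundary map ∂_2: C_2 → C_1 sends each 2-simplex [p,q,r] to [q,r] − [p,r] + [p,q]. For instance
  ∂ade = de − ae + ad,
  ∂acd = cd − ad + ac.
This gives a 10×10 integer matrix of rank 6; reducing to Smith normal form yields diagonal entries (1,1,1,1,1,1).

The boundary map ∂_3: C_3 → C_2 sends each 3-simplex σ to the alternating sum Σ_i (−1)^i (σ with its i-th vertex removed). For instance
  ∂bcde = cde − bde + bce − bcd,
  ∂acde = cde − ade + ace − acd.
As a 10×5 matrix over Z this has rank 4, with invariant factors (1,1,1,1).

Now H_k = ker ∂_k / im ∂_{k+1}, so:

  H_0: rank C_0 − rank ∂_1 = 5 − 4 = 1, and the invariant factors of ∂_1 are all 1, so H_0 ≅ Z.
  H_1: rank ker ∂_1 − rank ∂_2 = (10 − 4) − 6 = 0, and the invariant factors of ∂_2 are all 1, so H_1 ≅ 0.
  H_2: rank ker ∂_2 − rank ∂_3 = (10 − 6) − 4 = 0, and the invariant factors of ∂_3 are all 1, so H_2 ≅ 0.
  H_3: rank ker ∂_3 − rank ∂_4 = (5 − 4) − 0 = 1, and there is no ∂_4, so H_3 ≅ Z.

(K is a triangulation of the 3-sphere S^3.)

H_0 = Z,  H_1 = 0,  H_2 = 0,  H_3 = Z.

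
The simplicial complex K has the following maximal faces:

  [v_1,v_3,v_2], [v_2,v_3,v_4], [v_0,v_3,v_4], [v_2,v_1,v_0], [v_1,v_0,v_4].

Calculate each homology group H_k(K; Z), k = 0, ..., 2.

H_0 = Z,  H_1 = Z,  H_2 = 0.

Order the vertices as v_0 < v_1 < v_2 < v_3 < v_4. Listing each simplex with vertices in this order, K has dimension 2 with simplices:

  0-simplices (5): [v_0], [v_1], [v_2], [v_3], [v_4]
  1-simplices (10): [v_0,v_1], [v_0,v_2], [v_0,v_3], [v_0,v_4], [v_1,v_2], [v_1,v_3], [v_1,v_4], [v_2,v_3], [v_2,v_4], [v_3,v_4]
  2-simplices (5): [v_0,v_1,v_2], [v_0,v_1,v_4], [v_0,v_3,v_4], [v_1,v_2,v_3], [v_2,v_3,v_4]

giving chain groups C_0 ≅ Z^5, C_1 ≅ Z^10, C_2 ≅ Z^5.

The boundary map ∂_1: C_1 → C_0 maps an edge to its endpoints' difference, ∂[p,q] = q − p. For instance
  ∂[v_2,v_3] = [v_3] − [v_2].
The 5×10 boundary matrix has rank 4 and Smith normal form diag(1,1,1,1).

Boundary ∂_2: C_2 → C_1 sends each 2-simplex [p,q,r] to [q,r] − [p,r] + [p,q]. For instance
  ∂[v_1,v_2,v_3] = [v_2,v_3] − [v_1,v_3] + [v_1,v_2],
  ∂[v_0,v_1,v_2] = [v_1,v_2] − [v_0,v_2] + [v_0,v_1].
The 10×5 boundary matrix has rank 5 and Smith normal form diag(1,1,1,1,1).

Computing H_k = (kernel of ∂_k) / (image of ∂_{k+1}):

  H_0: rank C_0 − rank ∂_1 = 5 − 4 = 1, and the invariant factors of ∂_1 are all 1, so H_0 = Z.
  H_1: rank ker ∂_1 − rank ∂_2 = (10 − 4) − 5 = 1, and the invariant factors of ∂_2 are all 1, so H_1 = Z.
  H_2: rank ker ∂_2 − rank ∂_3 = (5 − 5) − 0 = 0, and there is no ∂_3, so H_2 = 0.

As a check, the Euler characteristic is 5 − 10 + 5 = 0, which agrees with 1 − 1 + 0 = 0.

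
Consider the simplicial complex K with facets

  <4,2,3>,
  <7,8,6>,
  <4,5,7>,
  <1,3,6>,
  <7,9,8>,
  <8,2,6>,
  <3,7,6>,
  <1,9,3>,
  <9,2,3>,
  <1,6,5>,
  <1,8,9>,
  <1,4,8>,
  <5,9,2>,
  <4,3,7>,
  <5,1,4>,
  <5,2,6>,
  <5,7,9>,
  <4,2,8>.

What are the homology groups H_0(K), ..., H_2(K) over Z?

H_0 ≅ Z,  H_1 ≅ Z^2,  H_2 ≅ Z.

Fix the vertex order 1 < 2 < 3 < 4 < 5 < 6 < 7 < 8 < 9 and write every simplex with vertices in increasing order. Then dim K = 2 and the simplices of K are:

  0-simplices (9): [1], [2], [3], [4], [5], [6], [7], [8], [9]
  1-simplices (27): (27 of them)
  2-simplices (18): [1,3,6], [1,3,9], [1,4,5], [1,4,8], [1,5,6], [1,8,9], [2,3,4], [2,3,9], [2,4,8], [2,5,6], [2,5,9], [2,6,8], [3,4,7], [3,6,7], [4,5,7], [5,7,9], [6,7,8], [7,8,9]

Hence C_0 ≅ Z^9, C_1 ≅ Z^27, C_2 ≅ Z^18.

The boundary map ∂_1: C_1 → C_0 maps an edge to its endpoints' difference, ∂[p,q] = q − p.
The resulting 9×27 matrix has rank 8, and its Smith normal form has invariant factors (1,1,1,1,1,1,1,1).

∂_2: C_2 → C_1 acts by ∂[p,q,r] = [q,r] − [p,r] + [p,q]. For instance
  ∂[1,5,6] = [5,6] − [1,6] + [1,5],
  ∂[5,7,9] = [7,9] − [5,9] + [5,7].
The 27×18 boundary matrix has rank 17 and Smith normal form diag(1,1,1,1,1,1,1,1,1,1,1,1,1,1,1,1,1).

Computing H_k = (kernel of ∂_k) / (image of ∂_{k+1}):

  H_0: rank C_0 − rank ∂_1 = 9 − 8 = 1, and the invariant factors of ∂_1 are all 1, so H_0 = Z.
  H_1: rank ker ∂_1 − rank ∂_2 = (27 − 8) − 17 = 2, and the invariant factors of ∂_2 are all 1, so H_1 = Z^2.
  H_2: rank ker ∂_2 − rank ∂_3 = (18 − 17) − 0 = 1, and there is no ∂_3, so H_2 = Z.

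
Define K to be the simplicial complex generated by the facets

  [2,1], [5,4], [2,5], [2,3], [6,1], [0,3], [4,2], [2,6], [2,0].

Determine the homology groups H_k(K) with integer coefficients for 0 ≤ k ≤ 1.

K has 7 vertices, 9 edges.
rank ∂_0 = 0, rank ∂_1 = 6 ⇒ b_0 = 7 − 0 − 6 = 1; all invariant factors of ∂_1 are 1 so no torsion. So H_0 = Z.
rank ∂_1 = 6, rank ∂_2 = 0 ⇒ b_1 = 9 − 6 − 0 = 3. So H_1 = Z^3.

H_0 ≅ Z,  H_1 ≅ Z^3.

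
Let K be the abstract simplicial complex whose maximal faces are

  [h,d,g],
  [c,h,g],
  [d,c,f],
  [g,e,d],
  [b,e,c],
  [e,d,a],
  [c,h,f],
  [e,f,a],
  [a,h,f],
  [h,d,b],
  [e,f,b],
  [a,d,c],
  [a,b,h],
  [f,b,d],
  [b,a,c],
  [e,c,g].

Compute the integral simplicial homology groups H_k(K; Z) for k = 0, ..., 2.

We work with the vertex ordering a < b < c < d < e < f < g < h. The simplices of K, each written with vertices in increasing order, are:

  0-simplices (8): a, b, c, d, e, f, g, h
  1-simplices (24): ab, ac, ad, ae, af, ah, bc, bd, be, bf, bh, cd, ce, cf, cg, ch, de, df, dg, dh, ef, eg, fh, gh
  2-simplices (16): abc, abh, acd, ade, aef, afh, bce, bdf, bdh, bef, cdf, ceg, cfh, cgh, deg, dgh

so the chain groups are C_0 ≅ Z^8, C_1 ≅ Z^24, C_2 ≅ Z^16.

∂_1: C_1 → C_0 is given by ∂[p,q] = [q] − [p]. For instance
  ∂bh = h − b.
As a 8×24 matrix over Z this has rank 7, with invariant factors (1,1,1,1,1,1,1).

The boundary map ∂_2: C_2 → C_1 sends each 2-simplex [p,q,r] to [q,r] − [p,r] + [p,q]. For instance
  ∂dgh = gh − dh + dg,
  ∂cfh = fh − ch + cf.
The 24×16 boundary matrix has rank 15 and Smith normal form diag(1,1,1,1,1,1,1,1,1,1,1,1,1,1,1).

Reading off H_k = ker ∂_k / im ∂_{k+1}:

  H_0: rank C_0 − rank ∂_1 = 8 − 7 = 1, and the invariant factors of ∂_1 are all 1, so H_0 = Z.
  H_1: rank ker ∂_1 − rank ∂_2 = (24 − 7) − 15 = 2, and the invariant factors of ∂_2 are all 1, so H_1 = Z^2.
  H_2: rank ker ∂_2 − rank ∂_3 = (16 − 15) − 0 = 1, and there is no ∂_3, so H_2 = Z.

As a check, the Euler characteristic is 8 − 24 + 16 = 0, which agrees with 1 − 2 + 1 = 0.
(K is a triangulation of the torus T^2.)

H_0 ≅ Z,  H_1 ≅ Z^2,  H_2 ≅ Z.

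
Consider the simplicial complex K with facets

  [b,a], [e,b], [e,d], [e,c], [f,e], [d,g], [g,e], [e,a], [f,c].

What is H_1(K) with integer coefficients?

We work with the vertex ordering a < b < c < d < e < f < g. The simplices of K, each written with vertices in increasing order, are:

  0-simplices (7): a, b, c, d, e, f, g
  1-simplices (9): ab, ae, be, ce, cf, de, dg, ef, eg

so the chain groups are C_0 ≅ Z^7, C_1 ≅ Z^9.

Boundary ∂_1: C_1 → C_0 maps an edge to its endpoints' difference, ∂[p,q] = q − p. For instance
  ∂eg = g − e.
As a 7×9 matrix over Z this has rank 6, with invariant factors (1,1,1,1,1,1).

From H_k ≅ ker(∂_k) / im(∂_{k+1}) we obtain:

  H_1: rank ker ∂_1 − rank ∂_2 = (9 − 6) − 0 = 3, and there is no ∂_2, so H_1 = Z^3.

(K is a triangulation of a wedge of 3 circles.)

H_1 = Z^3.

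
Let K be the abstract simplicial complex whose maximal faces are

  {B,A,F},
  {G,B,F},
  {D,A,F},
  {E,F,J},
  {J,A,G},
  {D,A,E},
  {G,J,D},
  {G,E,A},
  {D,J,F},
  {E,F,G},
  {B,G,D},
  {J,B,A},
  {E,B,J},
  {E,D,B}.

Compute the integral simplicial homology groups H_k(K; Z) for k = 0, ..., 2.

Fix the vertex order A < B < D < E < F < G < J and write every simplex with vertices in increasing order. Then dim K = 2 and the simplices of K are:

  0-simplices (7): A, B, D, E, F, G, J
  1-simplices (21): AB, AD, AE, AF, AG, AJ, BD, BE, BF, BG, BJ, DE, DF, DG, DJ, EF, EG, EJ, FG, FJ, GJ
  2-simplices (14): ABF, ABJ, ADE, ADF, AEG, AGJ, BDE, BDG, BEJ, BFG, DFJ, DGJ, EFG, EFJ

Hence C_0 ≅ Z^7, C_1 ≅ Z^21, C_2 ≅ Z^14.

The boundary map ∂_1: C_1 → C_0 sends each edge [p,q] (with p < q) to q − p. For instance
  ∂AJ = J − A.
The resulting 7×21 matrix has rank 6, and its Smith normal form has invariant factors (1,1,1,1,1,1).

The boundary map ∂_2: C_2 → C_1 sends each 2-simplex [p,q,r] to [q,r] − [p,r] + [p,q]. For instance
  ∂BDG = DG − BG + BD,
  ∂ABF = BF − AF + AB.
The resulting 21×14 matrix has rank 13, and its Smith normal form has invariant factors (1,1,1,1,1,1,1,1,1,1,1,1,1).

Now H_k = ker ∂_k / im ∂_{k+1}, so:

  H_0: rank C_0 − rank ∂_1 = 7 − 6 = 1, and the invariant factors of ∂_1 are all 1, so H_0 ≅ Z.
  H_1: rank ker ∂_1 − rank ∂_2 = (21 − 6) − 13 = 2, and the invariant factors of ∂_2 are all 1, so H_1 ≅ Z^2.
  H_2: rank ker ∂_2 − rank ∂_3 = (14 − 13) − 0 = 1, and there is no ∂_3, so H_2 ≅ Z.

As a check, the Euler characteristic is 7 − 21 + 14 = 0, which agrees with 1 − 2 + 1 = 0.

H_0 = Z,  H_1 = Z^2,  H_2 = Z.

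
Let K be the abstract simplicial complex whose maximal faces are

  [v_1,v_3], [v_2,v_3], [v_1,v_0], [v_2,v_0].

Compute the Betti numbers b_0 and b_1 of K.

K has 4 vertices, 4 edges.
rank ∂_0 = 0, rank ∂_1 = 3 ⇒ b_0 = 4 − 0 − 3 = 1; all invariant factors of ∂_1 are 1 so no torsion. So H_0 ≅ Z.
rank ∂_1 = 3, rank ∂_2 = 0 ⇒ b_1 = 4 − 3 − 0 = 1. So H_1 ≅ Z.

b_0 = 1, b_1 = 1.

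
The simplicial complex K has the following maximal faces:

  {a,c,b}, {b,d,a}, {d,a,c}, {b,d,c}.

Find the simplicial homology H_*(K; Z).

H_0 ≅ Z,  H_1 = 0,  H_2 ≅ Z.

Order the vertices as a < b < c < d. Listing each simplex with vertices in this order, K has dimension 2 with simplices:

  0-simplices (4): a, b, c, d
  1-simplices (6): ab, ac, ad, bc, bd, cd
  2-simplices (4): abc, abd, acd, bcd

Hence C_0 ≅ Z^4, C_1 ≅ Z^6, C_2 ≅ Z^4.

The boundary map ∂_1: C_1 → C_0 sends each edge [p,q] (with p < q) to q − p. For instance
  ∂ac = c − a.
This gives a 4×6 integer matrix of rank 3; reducing to Smith normal form yields diagonal entries (1,1,1).

The boundary map ∂_2: C_2 → C_1 acts by ∂[p,q,r] = [q,r] − [p,r] + [p,q]. For instance
  ∂acd = cd − ad + ac,
  ∂abd = bd − ad + ab.
This gives a 6×4 integer matrix of rank 3; reducing to Smith normal form yields diagonal entries (1,1,1).

Reading off H_k = ker ∂_k / im ∂_{k+1}:

  H_0: rank C_0 − rank ∂_1 = 4 − 3 = 1, and the invariant factors of ∂_1 are all 1, so H_0 = Z.
  H_1: rank ker ∂_1 − rank ∂_2 = (6 − 3) − 3 = 0, and the invariant factors of ∂_2 are all 1, so H_1 = 0.
  H_2: rank ker ∂_2 − rank ∂_3 = (4 − 3) − 0 = 1, and there is no ∂_3, so H_2 = Z.

(K is a triangulation of the 2-sphere S^2.)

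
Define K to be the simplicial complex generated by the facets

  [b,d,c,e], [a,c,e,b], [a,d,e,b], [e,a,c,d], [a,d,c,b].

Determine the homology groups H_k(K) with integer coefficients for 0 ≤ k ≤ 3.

Order the vertices as a < b < c < d < e. Listing each simplex with vertices in this order, K has dimension 3 with simplices:

  0-simplices (5): a, b, c, d, e
  1-simplices (10): ab, ac, ad, ae, bc, bd, be, cd, ce, de
  2-simplices (10): abc, abd, abe, acd, ace, ade, bcd, bce, bde, cde
  3-simplices (5): abcd, abce, abde, acde, bcde

giving chain groups C_0 ≅ Z^5, C_1 ≅ Z^10, C_2 ≅ Z^10, C_3 ≅ Z^5.

The boundary map ∂_1: C_1 → C_0 maps an edge to its endpoints' difference, ∂[p,q] = q − p.
The resulting 5×10 matrix has rank 4, and its Smith normal form has invariant factors (1,1,1,1).

∂_2: C_2 → C_1 maps a triangle to the signed sum of its edges. For instance
  ∂abe = be − ae + ab,
  ∂abd = bd − ad + ab.
The 10×10 boundary matrix has rank 6 and Smith normal form diag(1,1,1,1,1,1).

The boundary map ∂_3: C_3 → C_2 sends each 3-simplex σ to the alternating sum Σ_i (−1)^i (σ with its i-th vertex removed). For instance
  ∂abcd = bcd − acd + abd − abc,
  ∂abce = bce − ace + abe − abc.
The resulting 10×5 matrix has rank 4, and its Smith normal form has invariant factors (1,1,1,1).

From H_k ≅ ker(∂_k) / im(∂_{k+1}) we obtain:

  H_0: rank C_0 − rank ∂_1 = 5 − 4 = 1, and the invariant factors of ∂_1 are all 1, so H_0 ≅ Z.
  H_1: rank ker ∂_1 − rank ∂_2 = (10 − 4) − 6 = 0, and the invariant factors of ∂_2 are all 1, so H_1 ≅ 0.
  H_2: rank ker ∂_2 − rank ∂_3 = (10 − 6) − 4 = 0, and the invariant factors of ∂_3 are all 1, so H_2 ≅ 0.
  H_3: rank ker ∂_3 − rank ∂_4 = (5 − 4) − 0 = 1, and there is no ∂_4, so H_3 ≅ Z.

H_0 = Z,  H_1 = 0,  H_2 = 0,  H_3 = Z.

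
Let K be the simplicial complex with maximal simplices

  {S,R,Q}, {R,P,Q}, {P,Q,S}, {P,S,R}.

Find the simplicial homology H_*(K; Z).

H_0 ≅ Z,  H_1 = 0,  H_2 ≅ Z.

Take the total order P < Q < R < S on the vertex set. Then K (dimension 2) consists of the simplices:

  0-simplices (4): P, Q, R, S
  1-simplices (6): PQ, PR, PS, QR, QS, RS
  2-simplices (4): PQR, PQS, PRS, QRS

so the chain groups are C_0 ≅ Z^4, C_1 ≅ Z^6, C_2 ≅ Z^4.

The boundary map ∂_1: C_1 → C_0 is given by ∂[p,q] = [q] − [p]. For instance
  ∂PR = R − P.
The 4×6 boundary matrix has rank 3 and Smith normal form diag(1,1,1).

Boundary ∂_2: C_2 → C_1 sends each 2-simplex [p,q,r] to [q,r] − [p,r] + [p,q]. For instance
  ∂PQS = QS − PS + PQ,
  ∂PQR = QR − PR + PQ.
The resulting 6×4 matrix has rank 3, and its Smith normal form has invariant factors (1,1,1).

Reading off H_k = ker ∂_k / im ∂_{k+1}:

  H_0: rank C_0 − rank ∂_1 = 4 − 3 = 1, and the invariant factors of ∂_1 are all 1, so H_0 ≅ Z.
  H_1: rank ker ∂_1 − rank ∂_2 = (6 − 3) − 3 = 0, and the invariant factors of ∂_2 are all 1, so H_1 ≅ 0.
  H_2: rank ker ∂_2 − rank ∂_3 = (4 − 3) − 0 = 1, and there is no ∂_3, so H_2 ≅ Z.

As a check, the Euler characteristic is 4 − 6 + 4 = 2, which agrees with 1 − 0 + 1 = 2.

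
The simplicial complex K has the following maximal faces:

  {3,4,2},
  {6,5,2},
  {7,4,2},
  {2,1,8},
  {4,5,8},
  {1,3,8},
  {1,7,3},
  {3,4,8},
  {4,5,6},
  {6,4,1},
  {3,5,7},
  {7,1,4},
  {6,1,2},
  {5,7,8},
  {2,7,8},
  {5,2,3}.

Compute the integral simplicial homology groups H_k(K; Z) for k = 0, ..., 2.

Order the vertices as 1 < 2 < 3 < 4 < 5 < 6 < 7 < 8. Listing each simplex with vertices in this order, K has dimension 2 with simplices:

  0-simplices (8): [1], [2], [3], [4], [5], [6], [7], [8]
  1-simplices (24): (24 of them)
  2-simplices (16): [1,2,6], [1,2,8], [1,3,7], [1,3,8], [1,4,6], [1,4,7], [2,3,4], [2,3,5], [2,4,7], [2,5,6], [2,7,8], [3,4,8], [3,5,7], [4,5,6], [4,5,8], [5,7,8]

so the chain groups are C_0 ≅ Z^8, C_1 ≅ Z^24, C_2 ≅ Z^16.

Boundary ∂_1: C_1 → C_0 sends each edge [p,q] (with p < q) to q − p.
The 8×24 boundary matrix has rank 7 and Smith normal form diag(1,1,1,1,1,1,1).

The boundary map ∂_2: C_2 → C_1 sends each 2-simplex [p,q,r] to [q,r] − [p,r] + [p,q]. For instance
  ∂[3,4,8] = [4,8] − [3,8] + [3,4],
  ∂[1,2,6] = [2,6] − [1,6] + [1,2].
As a 24×16 matrix over Z this has rank 15, with invariant factors (1,1,1,1,1,1,1,1,1,1,1,1,1,1,1).

Computing H_k = (kernel of ∂_k) / (image of ∂_{k+1}):

  H_0: rank C_0 − rank ∂_1 = 8 − 7 = 1, and the invariant factors of ∂_1 are all 1, so H_0 ≅ Z.
  H_1: rank ker ∂_1 − rank ∂_2 = (24 − 7) − 15 = 2, and the invariant factors of ∂_2 are all 1, so H_1 ≅ Z^2.
  H_2: rank ker ∂_2 − rank ∂_3 = (16 − 15) − 0 = 1, and there is no ∂_3, so H_2 ≅ Z.

As a check, the Euler characteristic is 8 − 24 + 16 = 0, which agrees with 1 − 2 + 1 = 0.
(K is a triangulation of the torus T^2.)

H_0 ≅ Z,  H_1 ≅ Z^2,  H_2 ≅ Z.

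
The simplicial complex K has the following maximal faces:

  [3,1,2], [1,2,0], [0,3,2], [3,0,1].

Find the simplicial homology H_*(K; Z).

H_0 = Z,  H_1 = 0,  H_2 = Z.

Take the total order 0 < 1 < 2 < 3 on the vertex set. Then K (dimension 2) consists of the simplices:

  0-simplices (4): [0], [1], [2], [3]
  1-simplices (6): [0,1], [0,2], [0,3], [1,2], [1,3], [2,3]
  2-simplices (4): [0,1,2], [0,1,3], [0,2,3], [1,2,3]

so the chain groups are C_0 ≅ Z^4, C_1 ≅ Z^6, C_2 ≅ Z^4.

The boundary map ∂_1: C_1 → C_0 sends each edge [p,q] (with p < q) to q − p.
The resulting 4×6 matrix has rank 3, and its Smith normal form has invariant factors (1,1,1).

The boundary map ∂_2: C_2 → C_1 maps a triangle to the signed sum of its edges. For instance
  ∂[0,1,2] = [1,2] − [0,2] + [0,1],
  ∂[0,2,3] = [2,3] − [0,3] + [0,2].
As a 6×4 matrix over Z this has rank 3, with invariant factors (1,1,1).

Computing H_k = (kernel of ∂_k) / (image of ∂_{k+1}):

  H_0: rank C_0 − rank ∂_1 = 4 − 3 = 1, and the invariant factors of ∂_1 are all 1, so H_0 ≅ Z.
  H_1: rank ker ∂_1 − rank ∂_2 = (6 − 3) − 3 = 0, and the invariant factors of ∂_2 are all 1, so H_1 ≅ 0.
  H_2: rank ker ∂_2 − rank ∂_3 = (4 − 3) − 0 = 1, and there is no ∂_3, so H_2 ≅ Z.

(K is a triangulation of the 2-sphere S^2.)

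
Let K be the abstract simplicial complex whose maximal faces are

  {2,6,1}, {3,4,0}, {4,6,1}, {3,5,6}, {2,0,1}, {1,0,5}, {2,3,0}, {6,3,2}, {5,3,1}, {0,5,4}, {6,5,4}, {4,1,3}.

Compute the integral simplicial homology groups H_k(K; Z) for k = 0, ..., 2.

We work with the vertex ordering 0 < 1 < 2 < 3 < 4 < 5 < 6. The simplices of K, each written with vertices in increasing order, are:

  0-simplices (7): [0], [1], [2], [3], [4], [5], [6]
  1-simplices (18): [0,1], [0,2], [0,3], [0,4], [0,5], [1,2], [1,3], [1,4], [1,5], [1,6], [2,3], [2,6], [3,4], [3,5], [3,6], [4,5], [4,6], [5,6]
  2-simplices (12): [0,1,2], [0,1,5], [0,2,3], [0,3,4], [0,4,5], [1,2,6], [1,3,4], [1,3,5], [1,4,6], [2,3,6], [3,5,6], [4,5,6]

Hence C_0 ≅ Z^7, C_1 ≅ Z^18, C_2 ≅ Z^12.

∂_1: C_1 → C_0 is given by ∂[p,q] = [q] − [p]. For instance
  ∂[0,3] = [3] − [0].
This gives a 7×18 integer matrix of rank 6; reducing to Smith normal form yields diagonal entries (1,1,1,1,1,1).

∂_2: C_2 → C_1 sends each 2-simplex [p,q,r] to [q,r] − [p,r] + [p,q]. For instance
  ∂[3,5,6] = [5,6] − [3,6] + [3,5],
  ∂[0,4,5] = [4,5] − [0,5] + [0,4].
The resulting 18×12 matrix has rank 12, and its Smith normal form has invariant factors (1,1,1,1,1,1,1,1,1,1,1,2).

From H_k ≅ ker(∂_k) / im(∂_{k+1}) we obtain:

  H_0: rank C_0 − rank ∂_1 = 7 − 6 = 1, and the invariant factors of ∂_1 are all 1, so H_0 ≅ Z.
  H_1: rank ker ∂_1 − rank ∂_2 = (18 − 6) − 12 = 0, and ∂_2 has invariant factor 2 > 1, so H_1 ≅ Z/2.
  H_2: rank ker ∂_2 − rank ∂_3 = (12 − 12) − 0 = 0, and there is no ∂_3, so H_2 ≅ 0.

As a check, the Euler characteristic is 7 − 18 + 12 = 1, which agrees with 1 − 0 + 0 = 1.

H_0 ≅ Z,  H_1 ≅ Z/2,  H_2 = 0.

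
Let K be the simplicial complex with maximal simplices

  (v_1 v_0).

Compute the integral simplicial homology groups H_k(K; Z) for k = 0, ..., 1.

K has 2 vertices, 1 edge.
rank ∂_0 = 0, rank ∂_1 = 1 ⇒ b_0 = 2 − 0 − 1 = 1; all invariant factors of ∂_1 are 1 so no torsion. So H_0 = Z.
rank ∂_1 = 1, rank ∂_2 = 0 ⇒ b_1 = 1 − 1 − 0 = 0. So H_1 = 0.

H_0 = Z,  H_1 = 0.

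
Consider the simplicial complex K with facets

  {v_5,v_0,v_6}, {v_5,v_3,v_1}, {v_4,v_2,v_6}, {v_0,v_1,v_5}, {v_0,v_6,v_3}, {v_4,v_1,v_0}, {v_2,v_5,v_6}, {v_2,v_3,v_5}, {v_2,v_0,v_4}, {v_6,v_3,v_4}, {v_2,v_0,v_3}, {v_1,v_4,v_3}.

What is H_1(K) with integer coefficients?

Fix the vertex order v_0 < v_1 < v_2 < v_3 < v_4 < v_5 < v_6 and write every simplex with vertices in increasing order. Then dim K = 2 and the simplices of K are:

  0-simplices (7): [v_0], [v_1], [v_2], [v_3], [v_4], [v_5], [v_6]
  1-simplices (18): (18 of them)
  2-simplices (12): (12 of them)

giving chain groups C_0 ≅ Z^7, C_1 ≅ Z^18, C_2 ≅ Z^12.

∂_1: C_1 → C_0 sends each edge [p,q] (with p < q) to q − p. For instance
  ∂[v_1,v_5] = [v_5] − [v_1].
The resulting 7×18 matrix has rank 6, and its Smith normal form has invariant factors (1,1,1,1,1,1).

The boundary map ∂_2: C_2 → C_1 sends each 2-simplex [p,q,r] to [q,r] − [p,r] + [p,q]. For instance
  ∂[v_2,v_4,v_6] = [v_4,v_6] − [v_2,v_6] + [v_2,v_4],
  ∂[v_1,v_3,v_4] = [v_3,v_4] − [v_1,v_4] + [v_1,v_3].
As a 18×12 matrix over Z this has rank 12, with invariant factors (1,1,1,1,1,1,1,1,1,1,1,2).

Now H_k = ker ∂_k / im ∂_{k+1}, so:

  H_1: rank ker ∂_1 − rank ∂_2 = (18 − 6) − 12 = 0, and ∂_2 has invariant factor 2 > 1, so H_1 ≅ Z/2Z.

(K is a triangulation of the real projective plane RP^2.)

H_1 = Z/2Z.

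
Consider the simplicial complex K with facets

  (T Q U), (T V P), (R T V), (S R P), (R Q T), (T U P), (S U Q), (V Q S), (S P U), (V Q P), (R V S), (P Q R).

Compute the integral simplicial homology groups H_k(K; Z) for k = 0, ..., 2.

Fix the vertex order P < Q < R < S < T < U < V and write every simplex with vertices in increasing order. Then dim K = 2 and the simplices of K are:

  0-simplices (7): P, Q, R, S, T, U, V
  1-simplices (18): PQ, PR, PS, PT, PU, PV, QR, QS, QT, QU, QV, RS, RT, RV, SU, SV, TU, TV
  2-simplices (12): PQR, PQV, PRS, PSU, PTU, PTV, QRT, QSU, QSV, QTU, RSV, RTV

so the chain groups are C_0 ≅ Z^7, C_1 ≅ Z^18, C_2 ≅ Z^12.

∂_1: C_1 → C_0 is given by ∂[p,q] = [q] − [p].
As a 7×18 matrix over Z this has rank 6, with invariant factors (1,1,1,1,1,1).

∂_2: C_2 → C_1 acts by ∂[p,q,r] = [q,r] − [p,r] + [p,q]. For instance
  ∂PQR = QR − PR + PQ,
  ∂PSU = SU − PU + PS.
This gives a 18×12 integer matrix of rank 12; reducing to Smith normal form yields diagonal entries (1,1,1,1,1,1,1,1,1,1,1,2).

Computing H_k = (kernel of ∂_k) / (image of ∂_{k+1}):

  H_0: rank C_0 − rank ∂_1 = 7 − 6 = 1, and the invariant factors of ∂_1 are all 1, so H_0 = Z.
  H_1: rank ker ∂_1 − rank ∂_2 = (18 − 6) − 12 = 0, and ∂_2 has invariant factor 2 > 1, so H_1 = Z_2.
  H_2: rank ker ∂_2 − rank ∂_3 = (12 − 12) − 0 = 0, and there is no ∂_3, so H_2 = 0.

H_0 = Z,  H_1 = Z_2,  H_2 = 0.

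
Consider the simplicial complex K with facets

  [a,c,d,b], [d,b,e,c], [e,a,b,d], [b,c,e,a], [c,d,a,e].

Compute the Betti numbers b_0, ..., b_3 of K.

b_0 = 1, b_1 = 0, b_2 = 0, b_3 = 1.

We work with the vertex ordering a < b < c < d < e. The simplices of K, each written with vertices in increasing order, are:

  0-simplices (5): a, b, c, d, e
  1-simplices (10): ab, ac, ad, ae, bc, bd, be, cd, ce, de
  2-simplices (10): abc, abd, abe, acd, ace, ade, bcd, bce, bde, cde
  3-simplices (5): abcd, abce, abde, acde, bcde

giving chain groups C_0 ≅ Z^5, C_1 ≅ Z^10, C_2 ≅ Z^10, C_3 ≅ Z^5.

The boundary map ∂_1: C_1 → C_0 maps an edge to its endpoints' difference, ∂[p,q] = q − p. For instance
  ∂ae = e − a.
As a 5×10 matrix over Z this has rank 4, with invariant factors (1,1,1,1).

The boundary map ∂_2: C_2 → C_1 sends each 2-simplex [p,q,r] to [q,r] − [p,r] + [p,q]. For instance
  ∂abc = bc − ac + ab,
  ∂bce = ce − be + bc.
This gives a 10×10 integer matrix of rank 6; reducing to Smith normal form yields diagonal entries (1,1,1,1,1,1).

∂_3: C_3 → C_2 sends each 3-simplex σ to the alternating sum Σ_i (−1)^i (σ with its i-th vertex removed). For instance
  ∂abcd = bcd − acd + abd − abc,
  ∂bcde = cde − bde + bce − bcd.
The 10×5 boundary matrix has rank 4 and Smith normal form diag(1,1,1,1).

From H_k ≅ ker(∂_k) / im(∂_{k+1}) we obtain:

  H_0: rank C_0 − rank ∂_1 = 5 − 4 = 1, and the invariant factors of ∂_1 are all 1, so H_0 ≅ Z.
  H_1: rank ker ∂_1 − rank ∂_2 = (10 − 4) − 6 = 0, and the invariant factors of ∂_2 are all 1, so H_1 ≅ 0.
  H_2: rank ker ∂_2 − rank ∂_3 = (10 − 6) − 4 = 0, and the invariant factors of ∂_3 are all 1, so H_2 ≅ 0.
  H_3: rank ker ∂_3 − rank ∂_4 = (5 − 4) − 0 = 1, and there is no ∂_4, so H_3 ≅ Z.

As a check, the Euler characteristic is 5 − 10 + 10 − 5 = 0, which agrees with 1 − 0 + 0 − 1 = 0.
(K is a triangulation of the 3-sphere S^3.)

Hence the Betti numbers are b_0 = 1, b_1 = 0, b_2 = 0, b_3 = 1.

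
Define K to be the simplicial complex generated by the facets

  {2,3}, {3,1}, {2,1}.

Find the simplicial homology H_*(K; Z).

Fix the vertex order 1 < 2 < 3 and write every simplex with vertices in increasing order. Then dim K = 1 and the simplices of K are:

  0-simplices (3): [1], [2], [3]
  1-simplices (3): [1,2], [1,3], [2,3]

so the chain groups are C_0 ≅ Z^3, C_1 ≅ Z^3.

∂_1: C_1 → C_0 sends each edge [p,q] (with p < q) to q − p. For instance
  ∂[2,3] = [3] − [2].
This gives a 3×3 integer matrix of rank 2; reducing to Smith normal form yields diagonal entries (1,1).

Reading off H_k = ker ∂_k / im ∂_{k+1}:

  H_0: rank C_0 − rank ∂_1 = 3 − 2 = 1, and the invariant factors of ∂_1 are all 1, so H_0 = Z.
  H_1: rank ker ∂_1 − rank ∂_2 = (3 − 2) − 0 = 1, and there is no ∂_2, so H_1 = Z.

H_0 = Z,  H_1 = Z.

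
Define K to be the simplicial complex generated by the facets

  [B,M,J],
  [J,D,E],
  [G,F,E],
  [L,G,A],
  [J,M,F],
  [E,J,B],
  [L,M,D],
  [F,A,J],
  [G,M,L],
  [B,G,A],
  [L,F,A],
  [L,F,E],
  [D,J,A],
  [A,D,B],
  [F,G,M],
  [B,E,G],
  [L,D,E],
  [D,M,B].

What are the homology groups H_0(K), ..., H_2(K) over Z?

H_0 ≅ Z,  H_1 ≅ Z ⊕ Z_2,  H_2 = 0.

Take the total order A < B < D < E < F < G < J < L < M on the vertex set. Then K (dimension 2) consists of the simplices:

  0-simplices (9): A, B, D, E, F, G, J, L, M
  1-simplices (27): AB, AD, AF, AG, AJ, AL, BD, BE, BG, BJ, BM, DE, DJ, DL, DM, EF, EG, EJ, EL, FG, FJ, FL, FM, GL, GM, JM, LM
  2-simplices (18): ABD, ABG, ADJ, AFJ, AFL, AGL, BDM, BEG, BEJ, BJM, DEJ, DEL, DLM, EFG, EFL, FGM, FJM, GLM

giving chain groups C_0 ≅ Z^9, C_1 ≅ Z^27, C_2 ≅ Z^18.

The boundary map ∂_1: C_1 → C_0 sends each edge [p,q] (with p < q) to q − p. For instance
  ∂BM = M − B.
This gives a 9×27 integer matrix of rank 8; reducing to Smith normal form yields diagonal entries (1,1,1,1,1,1,1,1).

Boundary ∂_2: C_2 → C_1 sends each 2-simplex [p,q,r] to [q,r] − [p,r] + [p,q]. For instance
  ∂BEJ = EJ − BJ + BE,
  ∂DLM = LM − DM + DL.
This gives a 27×18 integer matrix of rank 18; reducing to Smith normal form yields diagonal entries (1,1,1,1,1,1,1,1,1,1,1,1,1,1,1,1,1,2).

Computing H_k = (kernel of ∂_k) / (image of ∂_{k+1}):

  H_0: rank C_0 − rank ∂_1 = 9 − 8 = 1, and the invariant factors of ∂_1 are all 1, so H_0 ≅ Z.
  H_1: rank ker ∂_1 − rank ∂_2 = (27 − 8) − 18 = 1, and ∂_2 has invariant factor 2 > 1, so H_1 ≅ Z ⊕ Z_2.
  H_2: rank ker ∂_2 − rank ∂_3 = (18 − 18) − 0 = 0, and there is no ∂_3, so H_2 ≅ 0.

(K is a triangulation of the Klein bottle.)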